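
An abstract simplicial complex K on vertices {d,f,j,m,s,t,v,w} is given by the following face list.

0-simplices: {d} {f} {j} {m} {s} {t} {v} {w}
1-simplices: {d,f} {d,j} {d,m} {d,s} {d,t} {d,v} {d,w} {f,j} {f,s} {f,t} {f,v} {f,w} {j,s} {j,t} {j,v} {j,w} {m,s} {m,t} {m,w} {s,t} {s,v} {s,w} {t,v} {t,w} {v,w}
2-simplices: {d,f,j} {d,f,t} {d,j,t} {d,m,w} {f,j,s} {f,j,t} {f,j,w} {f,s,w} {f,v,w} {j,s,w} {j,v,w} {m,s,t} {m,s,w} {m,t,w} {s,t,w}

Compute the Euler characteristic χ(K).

χ(K)=-2

n_0=8 n_1=25 n_2=15
χ=+8−25+15=-2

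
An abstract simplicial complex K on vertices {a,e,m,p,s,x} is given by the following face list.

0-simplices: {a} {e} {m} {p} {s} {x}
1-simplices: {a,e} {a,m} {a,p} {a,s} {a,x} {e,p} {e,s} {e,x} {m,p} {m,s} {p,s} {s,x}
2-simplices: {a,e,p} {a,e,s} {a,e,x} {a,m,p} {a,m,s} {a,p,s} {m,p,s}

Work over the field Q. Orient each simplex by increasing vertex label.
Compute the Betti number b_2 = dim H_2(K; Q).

n_0=6 n_1=12 n_2=7  [Q]
∂1: piv[ae,am,ap,as,ax] rk=5  ker:ep,es,ex,mp,ms,ps,sx
∂2: piv[aep,aes,aex,amp,ams,aps] rk=6  ker:mps
b_2=(7−6)−0=1

b_2=1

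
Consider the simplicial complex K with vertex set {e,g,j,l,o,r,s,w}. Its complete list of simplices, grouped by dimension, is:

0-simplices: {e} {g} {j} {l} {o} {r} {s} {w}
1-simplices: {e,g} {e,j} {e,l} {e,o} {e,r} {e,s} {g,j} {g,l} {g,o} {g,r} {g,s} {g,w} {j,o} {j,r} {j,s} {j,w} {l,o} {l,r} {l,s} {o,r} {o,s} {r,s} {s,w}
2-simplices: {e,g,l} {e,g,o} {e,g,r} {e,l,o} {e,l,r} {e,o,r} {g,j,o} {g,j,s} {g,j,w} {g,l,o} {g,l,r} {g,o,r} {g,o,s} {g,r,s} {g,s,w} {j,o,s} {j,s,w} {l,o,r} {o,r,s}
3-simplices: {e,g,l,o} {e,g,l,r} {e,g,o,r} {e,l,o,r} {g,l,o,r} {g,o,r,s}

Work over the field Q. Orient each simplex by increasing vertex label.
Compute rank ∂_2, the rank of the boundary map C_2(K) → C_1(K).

rank∂_2=12

n_0=8 n_1=23 n_2=19 n_3=6  [Q]
∂1: piv[eg,ej,el,eo,er,es,gw] rk=7  ker:gj,gl,go,gr,gs,jo,jr,js,jw,lo,lr,ls,or,os,rs,sw
∂2: piv[egl,ego,egr,elo,elr,eor,gjo,gjs,gjw,gos,grs,gsw] rk=12  ker:glo,glr,gor,jos,jsw,lor,ors
∂3: piv[eglo,eglr,egor,elor,gors] rk=5  ker:glor
rk∂_2=12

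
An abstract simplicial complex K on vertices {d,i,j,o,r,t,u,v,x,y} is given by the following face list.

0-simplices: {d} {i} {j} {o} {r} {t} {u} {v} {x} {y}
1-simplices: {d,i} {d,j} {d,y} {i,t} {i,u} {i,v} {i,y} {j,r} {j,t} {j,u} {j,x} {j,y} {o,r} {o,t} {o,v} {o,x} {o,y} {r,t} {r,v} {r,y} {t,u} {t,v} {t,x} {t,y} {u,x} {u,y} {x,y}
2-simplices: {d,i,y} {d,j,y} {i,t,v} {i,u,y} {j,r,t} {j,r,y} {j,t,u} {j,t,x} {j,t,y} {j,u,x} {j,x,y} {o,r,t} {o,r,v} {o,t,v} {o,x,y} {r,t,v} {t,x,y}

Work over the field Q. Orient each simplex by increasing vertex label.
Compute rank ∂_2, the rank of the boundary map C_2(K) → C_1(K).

rank∂_2=15

n_0=10 n_1=27 n_2=17  [Q]
∂1: piv[di,dj,dy,it,iu,iv,jr,jx,or] rk=9  ker:iy,jt,ju,jy,ot,ov,ox,oy,rt,rv,ry,tu,tv,tx,ty,ux,uy,xy
∂2: piv[diy,djy,itv,iuy,jrt,jry,jtu,jtx,jty,jux,jxy,ort,orv,otv,oxy] rk=15  ker:rtv,txy
rk∂_2=15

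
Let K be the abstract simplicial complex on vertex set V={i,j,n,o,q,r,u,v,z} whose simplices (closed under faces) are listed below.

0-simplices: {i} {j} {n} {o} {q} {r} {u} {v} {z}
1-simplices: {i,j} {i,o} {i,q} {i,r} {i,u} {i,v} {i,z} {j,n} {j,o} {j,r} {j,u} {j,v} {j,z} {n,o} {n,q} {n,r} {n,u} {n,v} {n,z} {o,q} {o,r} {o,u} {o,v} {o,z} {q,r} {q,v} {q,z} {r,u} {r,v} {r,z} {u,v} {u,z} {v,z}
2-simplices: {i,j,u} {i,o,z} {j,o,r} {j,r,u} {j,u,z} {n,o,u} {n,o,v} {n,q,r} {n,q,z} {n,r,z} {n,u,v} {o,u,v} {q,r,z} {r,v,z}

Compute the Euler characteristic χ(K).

n_0=9 n_1=33 n_2=14
χ=+9−33+14=-10

χ(K)=-10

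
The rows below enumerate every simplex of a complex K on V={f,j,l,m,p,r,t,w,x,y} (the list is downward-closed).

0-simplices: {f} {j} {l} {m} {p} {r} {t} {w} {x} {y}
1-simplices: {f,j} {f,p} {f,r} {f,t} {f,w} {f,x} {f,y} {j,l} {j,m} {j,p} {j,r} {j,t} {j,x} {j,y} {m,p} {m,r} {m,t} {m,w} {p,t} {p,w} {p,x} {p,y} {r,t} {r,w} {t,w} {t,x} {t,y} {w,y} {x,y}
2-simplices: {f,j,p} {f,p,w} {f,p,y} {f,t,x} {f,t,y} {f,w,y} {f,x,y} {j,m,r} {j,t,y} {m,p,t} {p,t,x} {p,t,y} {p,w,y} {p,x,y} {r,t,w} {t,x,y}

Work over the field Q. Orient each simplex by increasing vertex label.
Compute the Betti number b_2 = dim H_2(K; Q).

b_2=3

n_0=10 n_1=29 n_2=16  [Q]
∂1: piv[fj,fp,fr,ft,fw,fx,fy,jl,jm] rk=9  ker:jp,jr,jt,jx,jy,mp,mr,mt,mw,pt,pw,px,py,rt,rw,tw,tx,ty,wy,xy
∂2: piv[fjp,fpw,fpy,ftx,fty,fwy,fxy,jmr,jty,mpt,ptx,pty,rtw] rk=13  ker:pwy,pxy,txy
b_2=(16−13)−0=3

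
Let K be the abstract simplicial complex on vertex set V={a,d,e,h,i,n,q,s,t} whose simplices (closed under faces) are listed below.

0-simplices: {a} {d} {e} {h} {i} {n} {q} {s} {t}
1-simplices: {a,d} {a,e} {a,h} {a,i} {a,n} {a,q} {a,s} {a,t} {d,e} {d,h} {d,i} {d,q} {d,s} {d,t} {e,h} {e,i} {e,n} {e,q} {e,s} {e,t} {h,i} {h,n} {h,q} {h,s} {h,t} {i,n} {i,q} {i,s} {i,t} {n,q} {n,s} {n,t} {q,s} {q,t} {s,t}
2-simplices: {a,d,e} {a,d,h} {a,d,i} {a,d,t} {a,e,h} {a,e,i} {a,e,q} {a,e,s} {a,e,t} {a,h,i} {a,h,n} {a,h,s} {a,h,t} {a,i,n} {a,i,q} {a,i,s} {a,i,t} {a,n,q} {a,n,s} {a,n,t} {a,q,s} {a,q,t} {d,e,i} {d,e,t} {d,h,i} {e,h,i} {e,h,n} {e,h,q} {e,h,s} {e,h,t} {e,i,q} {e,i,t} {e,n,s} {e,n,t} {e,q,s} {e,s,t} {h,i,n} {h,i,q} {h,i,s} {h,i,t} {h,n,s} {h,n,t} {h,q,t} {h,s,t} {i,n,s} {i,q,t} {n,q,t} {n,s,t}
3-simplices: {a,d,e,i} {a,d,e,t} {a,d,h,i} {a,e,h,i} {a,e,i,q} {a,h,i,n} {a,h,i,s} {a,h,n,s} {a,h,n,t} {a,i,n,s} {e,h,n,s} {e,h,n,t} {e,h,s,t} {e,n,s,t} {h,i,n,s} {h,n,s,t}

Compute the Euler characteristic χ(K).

χ(K)=6

n_0=9 n_1=35 n_2=48 n_3=16
χ=+9−35+48−16=6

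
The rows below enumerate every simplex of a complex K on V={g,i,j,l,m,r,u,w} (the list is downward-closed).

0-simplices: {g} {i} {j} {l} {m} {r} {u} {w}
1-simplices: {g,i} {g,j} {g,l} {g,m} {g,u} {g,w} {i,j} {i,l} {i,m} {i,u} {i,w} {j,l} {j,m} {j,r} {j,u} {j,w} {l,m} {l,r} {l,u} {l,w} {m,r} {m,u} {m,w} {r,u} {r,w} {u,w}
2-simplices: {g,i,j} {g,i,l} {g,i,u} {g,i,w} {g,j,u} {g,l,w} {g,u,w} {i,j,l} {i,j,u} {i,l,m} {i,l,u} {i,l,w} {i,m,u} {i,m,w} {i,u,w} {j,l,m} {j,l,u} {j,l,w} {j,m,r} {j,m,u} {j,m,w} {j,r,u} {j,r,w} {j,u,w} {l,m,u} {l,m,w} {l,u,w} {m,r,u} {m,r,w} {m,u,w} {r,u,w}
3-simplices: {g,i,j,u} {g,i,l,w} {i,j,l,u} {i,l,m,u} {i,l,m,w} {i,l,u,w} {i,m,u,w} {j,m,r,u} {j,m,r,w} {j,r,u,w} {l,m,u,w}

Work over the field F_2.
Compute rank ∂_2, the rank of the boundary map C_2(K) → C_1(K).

n_0=8 n_1=26 n_2=31 n_3=11  [Z2]
∂1: piv[gi,gj,gl,gm,gu,gw,jr] rk=7  ker:ij,il,im,iu,iw,jl,jm,ju,jw,lm,lr,lu,lw,mr,mu,mw,ru,rw,uw
∂2: piv[gij,gil,giu,giw,gju,glw,guw,ijl,ilm,ilu,imu,imw,jlm,jlw,jmr,jru,jrw] rk=17  ker:iju,ilw,iuw,jlu,jmu,jmw,juw,lmu,lmw,luw,mru,mrw,muw,ruw
∂3: piv[giju,gilw,ijlu,ilmu,ilmw,iluw,imuw,jmru,jmrw,jruw] rk=10  ker:lmuw
rk∂_2=17

rank∂_2=17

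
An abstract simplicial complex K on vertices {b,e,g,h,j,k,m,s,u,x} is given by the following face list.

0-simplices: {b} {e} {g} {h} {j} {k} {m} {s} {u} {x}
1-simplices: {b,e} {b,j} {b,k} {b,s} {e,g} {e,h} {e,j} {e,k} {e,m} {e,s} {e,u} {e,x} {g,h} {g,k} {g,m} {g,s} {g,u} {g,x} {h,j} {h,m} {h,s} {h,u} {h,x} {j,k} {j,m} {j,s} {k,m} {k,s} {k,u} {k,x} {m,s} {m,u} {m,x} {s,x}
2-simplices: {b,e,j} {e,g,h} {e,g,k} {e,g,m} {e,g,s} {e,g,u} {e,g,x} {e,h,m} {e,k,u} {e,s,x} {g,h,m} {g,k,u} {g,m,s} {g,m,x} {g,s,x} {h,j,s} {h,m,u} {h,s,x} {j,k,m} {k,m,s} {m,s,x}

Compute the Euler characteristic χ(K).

χ(K)=-3

n_0=10 n_1=34 n_2=21
χ=+10−34+21=-3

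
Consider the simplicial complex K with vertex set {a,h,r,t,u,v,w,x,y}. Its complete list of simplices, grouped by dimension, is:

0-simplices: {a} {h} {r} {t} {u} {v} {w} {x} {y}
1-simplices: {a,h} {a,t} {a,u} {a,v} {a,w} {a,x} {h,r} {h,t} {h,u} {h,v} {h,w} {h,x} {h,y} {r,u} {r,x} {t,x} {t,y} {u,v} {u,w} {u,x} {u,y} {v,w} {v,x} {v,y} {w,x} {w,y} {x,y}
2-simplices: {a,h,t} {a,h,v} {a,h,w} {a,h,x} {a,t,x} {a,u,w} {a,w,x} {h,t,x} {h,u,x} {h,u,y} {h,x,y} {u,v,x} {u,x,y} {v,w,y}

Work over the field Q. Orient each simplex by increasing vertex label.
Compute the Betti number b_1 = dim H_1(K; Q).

n_0=9 n_1=27 n_2=14  [Q]
∂1: piv[ah,at,au,av,aw,ax,hr,hy] rk=8  ker:ht,hu,hv,hw,hx,ru,rx,tx,ty,uv,uw,ux,uy,vw,vx,vy,wx,wy,xy
∂2: piv[aht,ahv,ahw,ahx,atx,auw,awx,hux,huy,hxy,uvx,vwy] rk=12  ker:htx,uxy
b_1=(27−8)−12=7

b_1=7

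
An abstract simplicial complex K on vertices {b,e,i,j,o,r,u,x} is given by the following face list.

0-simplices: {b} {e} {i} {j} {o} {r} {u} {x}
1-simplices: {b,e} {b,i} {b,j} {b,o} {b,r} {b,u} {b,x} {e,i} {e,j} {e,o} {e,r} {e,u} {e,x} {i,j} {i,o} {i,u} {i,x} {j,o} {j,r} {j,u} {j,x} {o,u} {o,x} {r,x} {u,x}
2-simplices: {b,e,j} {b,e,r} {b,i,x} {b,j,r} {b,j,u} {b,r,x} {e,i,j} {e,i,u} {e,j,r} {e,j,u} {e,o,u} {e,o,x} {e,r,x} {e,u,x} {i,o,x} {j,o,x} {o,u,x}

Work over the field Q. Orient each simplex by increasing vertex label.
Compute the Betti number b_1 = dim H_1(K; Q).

n_0=8 n_1=25 n_2=17  [Q]
∂1: piv[be,bi,bj,bo,br,bu,bx] rk=7  ker:ei,ej,eo,er,eu,ex,ij,io,iu,ix,jo,jr,ju,jx,ou,ox,rx,ux
∂2: piv[bej,ber,bix,bjr,bju,brx,eij,eiu,eju,eou,eox,erx,eux,iox,jox] rk=15  ker:ejr,oux
b_1=(25−7)−15=3

b_1=3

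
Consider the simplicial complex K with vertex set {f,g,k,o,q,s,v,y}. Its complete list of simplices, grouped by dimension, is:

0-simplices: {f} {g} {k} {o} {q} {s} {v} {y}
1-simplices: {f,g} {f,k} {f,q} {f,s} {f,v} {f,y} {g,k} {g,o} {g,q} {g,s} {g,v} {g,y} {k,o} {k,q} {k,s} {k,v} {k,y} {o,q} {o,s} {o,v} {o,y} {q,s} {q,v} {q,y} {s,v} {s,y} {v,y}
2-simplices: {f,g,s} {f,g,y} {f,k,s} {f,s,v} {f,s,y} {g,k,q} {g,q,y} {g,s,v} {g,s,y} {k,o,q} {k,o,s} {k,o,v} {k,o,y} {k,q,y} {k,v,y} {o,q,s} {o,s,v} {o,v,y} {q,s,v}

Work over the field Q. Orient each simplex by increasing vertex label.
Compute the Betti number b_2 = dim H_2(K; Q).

b_2=2

n_0=8 n_1=27 n_2=19  [Q]
∂1: piv[fg,fk,fq,fs,fv,fy,go] rk=7  ker:gk,gq,gs,gv,gy,ko,kq,ks,kv,ky,oq,os,ov,oy,qs,qv,qy,sv,sy,vy
∂2: piv[fgs,fgy,fks,fsv,fsy,gkq,gqy,gsv,koq,kos,kov,koy,kqy,kvy,oqs,osv,qsv] rk=17  ker:gsy,ovy
b_2=(19−17)−0=2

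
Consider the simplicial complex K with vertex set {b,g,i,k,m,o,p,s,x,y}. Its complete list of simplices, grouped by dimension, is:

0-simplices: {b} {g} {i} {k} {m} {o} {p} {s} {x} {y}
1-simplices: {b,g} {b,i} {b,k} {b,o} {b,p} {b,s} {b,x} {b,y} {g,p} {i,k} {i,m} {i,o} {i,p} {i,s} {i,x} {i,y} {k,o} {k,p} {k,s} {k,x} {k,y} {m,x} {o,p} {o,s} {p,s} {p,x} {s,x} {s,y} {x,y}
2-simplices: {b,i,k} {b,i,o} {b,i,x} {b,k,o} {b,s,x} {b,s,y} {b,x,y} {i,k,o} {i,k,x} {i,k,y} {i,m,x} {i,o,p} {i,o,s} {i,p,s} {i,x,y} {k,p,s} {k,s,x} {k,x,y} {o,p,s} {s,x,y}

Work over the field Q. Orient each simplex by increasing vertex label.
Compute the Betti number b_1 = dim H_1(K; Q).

b_1=4

n_0=10 n_1=29 n_2=20  [Q]
∂1: piv[bg,bi,bk,bo,bp,bs,bx,by,im] rk=9  ker:gp,ik,io,ip,is,ix,iy,ko,kp,ks,kx,ky,mx,op,os,ps,px,sx,sy,xy
∂2: piv[bik,bio,bix,bko,bsx,bsy,bxy,ikx,iky,imx,iop,ios,ips,ixy,kps,ksx] rk=16  ker:iko,kxy,ops,sxy
b_1=(29−9)−16=4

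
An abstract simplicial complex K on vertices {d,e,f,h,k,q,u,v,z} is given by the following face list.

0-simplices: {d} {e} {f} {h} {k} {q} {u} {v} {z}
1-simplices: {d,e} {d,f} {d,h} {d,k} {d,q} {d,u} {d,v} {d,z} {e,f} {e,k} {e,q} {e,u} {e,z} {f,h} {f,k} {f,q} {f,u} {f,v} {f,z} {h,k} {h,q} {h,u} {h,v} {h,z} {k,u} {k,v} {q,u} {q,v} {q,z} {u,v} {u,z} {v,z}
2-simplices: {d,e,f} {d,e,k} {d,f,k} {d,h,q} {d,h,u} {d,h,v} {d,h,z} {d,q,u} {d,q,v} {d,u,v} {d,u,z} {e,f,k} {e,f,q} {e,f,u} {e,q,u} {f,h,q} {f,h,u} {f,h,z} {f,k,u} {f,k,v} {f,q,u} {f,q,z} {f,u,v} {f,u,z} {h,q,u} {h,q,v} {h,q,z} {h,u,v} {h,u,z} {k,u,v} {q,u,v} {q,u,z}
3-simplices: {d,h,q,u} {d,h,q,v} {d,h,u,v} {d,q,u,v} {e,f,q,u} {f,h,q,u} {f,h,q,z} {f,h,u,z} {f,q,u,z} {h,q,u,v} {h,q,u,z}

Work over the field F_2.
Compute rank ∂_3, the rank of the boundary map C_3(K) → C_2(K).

rank∂_3=9

n_0=9 n_1=32 n_2=32 n_3=11  [Z2]
∂1: piv[de,df,dh,dk,dq,du,dv,dz] rk=8  ker:ef,ek,eq,eu,ez,fh,fk,fq,fu,fv,fz,hk,hq,hu,hv,hz,ku,kv,qu,qv,qz,uv,uz,vz
∂2: piv[def,dek,dfk,dhq,dhu,dhv,dhz,dqu,dqv,duv,duz,efq,efu,equ,fhq,fhz,fku,fkv,fqz,fuv] rk=20  ker:efk,fhu,fqu,fuz,hqu,hqv,hqz,huv,huz,kuv,quv,quz
∂3: piv[dhqu,dhqv,dhuv,dquv,efqu,fhqu,fhqz,fhuz,fquz] rk=9  ker:hquv,hquz
rk∂_3=9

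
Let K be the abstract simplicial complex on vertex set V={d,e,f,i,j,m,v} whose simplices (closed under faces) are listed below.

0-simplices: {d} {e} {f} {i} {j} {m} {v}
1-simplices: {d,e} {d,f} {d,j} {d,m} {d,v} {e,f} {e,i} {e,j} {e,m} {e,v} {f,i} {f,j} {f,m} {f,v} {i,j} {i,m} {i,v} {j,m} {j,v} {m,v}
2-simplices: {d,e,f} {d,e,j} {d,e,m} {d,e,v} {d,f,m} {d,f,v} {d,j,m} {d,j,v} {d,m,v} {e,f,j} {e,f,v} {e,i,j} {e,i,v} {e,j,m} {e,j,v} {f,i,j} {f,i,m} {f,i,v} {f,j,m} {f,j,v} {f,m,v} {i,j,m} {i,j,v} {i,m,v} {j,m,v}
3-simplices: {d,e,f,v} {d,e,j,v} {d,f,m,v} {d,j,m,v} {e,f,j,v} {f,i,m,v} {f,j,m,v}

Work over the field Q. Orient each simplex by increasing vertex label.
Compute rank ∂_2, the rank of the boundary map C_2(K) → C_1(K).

rank∂_2=14

n_0=7 n_1=20 n_2=25 n_3=7  [Q]
∂1: piv[de,df,dj,dm,dv,ei] rk=6  ker:ef,ej,em,ev,fi,fj,fm,fv,ij,im,iv,jm,jv,mv
∂2: piv[def,dej,dem,dev,dfm,dfv,djm,djv,dmv,efj,eij,eiv,fij,fim] rk=14  ker:efv,ejm,ejv,fiv,fjm,fjv,fmv,ijm,ijv,imv,jmv
∂3: piv[defv,dejv,dfmv,djmv,efjv,fimv,fjmv] rk=7
rk∂_2=14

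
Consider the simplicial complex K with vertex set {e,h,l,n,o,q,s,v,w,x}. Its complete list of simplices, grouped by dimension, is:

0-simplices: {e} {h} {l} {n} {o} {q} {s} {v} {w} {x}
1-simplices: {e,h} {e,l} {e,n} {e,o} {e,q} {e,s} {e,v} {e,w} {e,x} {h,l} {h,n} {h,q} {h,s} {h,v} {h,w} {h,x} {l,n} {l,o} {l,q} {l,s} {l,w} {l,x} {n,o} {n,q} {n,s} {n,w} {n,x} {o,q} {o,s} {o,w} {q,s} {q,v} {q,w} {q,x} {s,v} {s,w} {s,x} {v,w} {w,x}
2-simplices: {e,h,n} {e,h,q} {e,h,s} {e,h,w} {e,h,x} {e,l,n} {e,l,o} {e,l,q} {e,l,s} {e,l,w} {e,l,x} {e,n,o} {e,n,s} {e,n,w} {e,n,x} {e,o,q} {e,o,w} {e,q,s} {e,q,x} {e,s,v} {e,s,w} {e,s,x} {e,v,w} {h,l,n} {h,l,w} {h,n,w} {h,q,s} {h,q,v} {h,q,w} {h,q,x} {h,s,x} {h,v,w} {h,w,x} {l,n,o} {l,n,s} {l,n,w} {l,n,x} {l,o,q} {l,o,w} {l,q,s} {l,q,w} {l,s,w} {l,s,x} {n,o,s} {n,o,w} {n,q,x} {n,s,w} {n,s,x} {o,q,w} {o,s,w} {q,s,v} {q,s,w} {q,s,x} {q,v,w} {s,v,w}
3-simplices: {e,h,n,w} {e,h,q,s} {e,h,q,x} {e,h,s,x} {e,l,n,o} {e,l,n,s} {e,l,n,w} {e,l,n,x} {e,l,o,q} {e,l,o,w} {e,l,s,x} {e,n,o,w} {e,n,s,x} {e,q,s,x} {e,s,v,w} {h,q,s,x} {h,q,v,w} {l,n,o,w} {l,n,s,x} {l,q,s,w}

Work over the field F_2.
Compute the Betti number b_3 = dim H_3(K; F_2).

n_0=10 n_1=39 n_2=55 n_3=20  [Z2]
∂1: piv[eh,el,en,eo,eq,es,ev,ew,ex] rk=9  ker:hl,hn,hq,hs,hv,hw,hx,ln,lo,lq,ls,lw,lx,no,nq,ns,nw,nx,oq,os,ow,qs,qv,qw,qx,sv,sw,sx,vw,wx
∂2: piv[ehn,ehq,ehs,ehw,ehx,eln,elo,elq,els,elw,elx,eno,ens,enw,enx,eoq,eow,eqs,eqx,esv,esw,esx,evw,hln,hqv,hqw,hvw,hwx,nos,nqx] rk=30  ker:hlw,hnw,hqs,hqx,hsx,lno,lns,lnw,lnx,loq,low,lqs,lqw,lsw,lsx,now,nsw,nsx,oqw,osw,qsv,qsw,qsx,qvw,svw
∂3: piv[ehnw,ehqs,ehqx,ehsx,elno,elns,elnw,elnx,eloq,elow,elsx,enow,ensx,eqsx,esvw,hqvw,lqsw] rk=17  ker:hqsx,lnow,lnsx
b_3=(20−17)−0=3

b_3=3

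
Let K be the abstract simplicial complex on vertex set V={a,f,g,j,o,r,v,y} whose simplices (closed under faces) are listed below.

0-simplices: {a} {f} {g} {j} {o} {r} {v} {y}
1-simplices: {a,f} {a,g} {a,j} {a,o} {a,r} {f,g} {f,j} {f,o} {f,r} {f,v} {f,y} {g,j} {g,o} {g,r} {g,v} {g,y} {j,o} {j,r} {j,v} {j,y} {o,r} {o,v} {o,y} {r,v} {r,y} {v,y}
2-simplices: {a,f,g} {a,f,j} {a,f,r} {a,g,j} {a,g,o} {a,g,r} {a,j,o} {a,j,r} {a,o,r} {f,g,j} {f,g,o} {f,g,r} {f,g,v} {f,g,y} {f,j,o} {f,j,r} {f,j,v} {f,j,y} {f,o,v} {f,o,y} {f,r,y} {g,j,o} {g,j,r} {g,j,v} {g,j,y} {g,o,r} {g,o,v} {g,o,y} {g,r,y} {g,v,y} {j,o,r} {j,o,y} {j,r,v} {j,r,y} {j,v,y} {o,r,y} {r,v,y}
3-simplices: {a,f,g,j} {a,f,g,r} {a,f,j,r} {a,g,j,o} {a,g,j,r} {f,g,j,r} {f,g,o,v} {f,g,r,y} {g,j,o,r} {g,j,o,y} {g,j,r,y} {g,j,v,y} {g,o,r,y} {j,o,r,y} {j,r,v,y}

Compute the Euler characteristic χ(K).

χ(K)=4

n_0=8 n_1=26 n_2=37 n_3=15
χ=+8−26+37−15=4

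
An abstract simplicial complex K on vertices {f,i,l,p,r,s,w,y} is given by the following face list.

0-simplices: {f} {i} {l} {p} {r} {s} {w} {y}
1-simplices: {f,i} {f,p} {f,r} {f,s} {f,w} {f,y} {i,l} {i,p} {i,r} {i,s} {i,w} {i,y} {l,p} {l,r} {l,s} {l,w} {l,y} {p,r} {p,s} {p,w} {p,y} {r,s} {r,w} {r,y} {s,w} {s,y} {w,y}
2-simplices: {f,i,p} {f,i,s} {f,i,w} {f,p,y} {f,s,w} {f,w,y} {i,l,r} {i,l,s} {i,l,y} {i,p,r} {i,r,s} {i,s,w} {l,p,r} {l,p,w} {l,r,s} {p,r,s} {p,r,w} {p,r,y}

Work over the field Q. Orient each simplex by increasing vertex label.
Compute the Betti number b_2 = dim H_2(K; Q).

n_0=8 n_1=27 n_2=18  [Q]
∂1: piv[fi,fp,fr,fs,fw,fy,il] rk=7  ker:ip,ir,is,iw,iy,lp,lr,ls,lw,ly,pr,ps,pw,py,rs,rw,ry,sw,sy,wy
∂2: piv[fip,fis,fiw,fpy,fsw,fwy,ilr,ils,ily,ipr,irs,lpr,lpw,prs,prw,pry] rk=16  ker:isw,lrs
b_2=(18−16)−0=2

b_2=2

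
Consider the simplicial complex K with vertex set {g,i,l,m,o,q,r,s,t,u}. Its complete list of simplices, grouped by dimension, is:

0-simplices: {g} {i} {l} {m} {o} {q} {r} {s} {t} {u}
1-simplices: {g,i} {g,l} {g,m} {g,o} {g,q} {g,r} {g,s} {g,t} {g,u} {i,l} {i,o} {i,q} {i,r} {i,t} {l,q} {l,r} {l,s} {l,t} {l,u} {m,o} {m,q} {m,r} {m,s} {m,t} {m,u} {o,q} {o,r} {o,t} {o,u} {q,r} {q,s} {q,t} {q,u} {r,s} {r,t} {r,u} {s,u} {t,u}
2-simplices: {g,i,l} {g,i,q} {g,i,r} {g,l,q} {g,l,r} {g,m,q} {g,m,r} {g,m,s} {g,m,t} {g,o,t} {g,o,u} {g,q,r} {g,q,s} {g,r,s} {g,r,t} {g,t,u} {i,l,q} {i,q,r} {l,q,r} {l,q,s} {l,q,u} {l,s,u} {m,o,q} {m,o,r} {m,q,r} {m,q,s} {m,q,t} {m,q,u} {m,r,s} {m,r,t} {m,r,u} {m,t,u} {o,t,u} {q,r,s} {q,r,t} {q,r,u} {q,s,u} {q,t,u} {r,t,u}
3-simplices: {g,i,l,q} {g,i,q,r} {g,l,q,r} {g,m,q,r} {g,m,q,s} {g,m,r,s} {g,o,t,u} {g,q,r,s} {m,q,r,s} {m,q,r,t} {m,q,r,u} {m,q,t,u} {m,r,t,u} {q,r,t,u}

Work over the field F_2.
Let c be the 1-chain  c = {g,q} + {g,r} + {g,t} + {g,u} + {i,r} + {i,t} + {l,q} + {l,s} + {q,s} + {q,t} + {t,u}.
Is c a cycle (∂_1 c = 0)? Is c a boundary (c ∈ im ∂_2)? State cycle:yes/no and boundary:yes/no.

cycle:yes boundary:no

n_0=10 n_1=38 n_2=39 n_3=14  [Z2]
∂1: piv[gi,gl,gm,go,gq,gr,gs,gt,gu] rk=9  ker:il,io,iq,ir,it,lq,lr,ls,lt,lu,mo,mq,mr,ms,mt,mu,oq,or,ot,ou,qr,qs,qt,qu,rs,rt,ru,su,tu
∂2: piv[gil,giq,gir,glq,glr,gmq,gmr,gms,gmt,got,gou,gqr,gqs,grs,grt,gtu,lqs,lqu,lsu,moq,mor,mqt,mqu,mru,mtu] rk=25  ker:ilq,iqr,lqr,mqr,mqs,mrs,mrt,otu,qrs,qrt,qru,qsu,qtu,rtu
∂3: piv[gilq,giqr,glqr,gmqr,gmqs,gmrs,gotu,gqrs,mqrt,mqru,mqtu,mrtu] rk=12  ker:mqrs,qrtu
∂1c = 0
c vs im∂2: residual ≠ 0 ⇒ not boundary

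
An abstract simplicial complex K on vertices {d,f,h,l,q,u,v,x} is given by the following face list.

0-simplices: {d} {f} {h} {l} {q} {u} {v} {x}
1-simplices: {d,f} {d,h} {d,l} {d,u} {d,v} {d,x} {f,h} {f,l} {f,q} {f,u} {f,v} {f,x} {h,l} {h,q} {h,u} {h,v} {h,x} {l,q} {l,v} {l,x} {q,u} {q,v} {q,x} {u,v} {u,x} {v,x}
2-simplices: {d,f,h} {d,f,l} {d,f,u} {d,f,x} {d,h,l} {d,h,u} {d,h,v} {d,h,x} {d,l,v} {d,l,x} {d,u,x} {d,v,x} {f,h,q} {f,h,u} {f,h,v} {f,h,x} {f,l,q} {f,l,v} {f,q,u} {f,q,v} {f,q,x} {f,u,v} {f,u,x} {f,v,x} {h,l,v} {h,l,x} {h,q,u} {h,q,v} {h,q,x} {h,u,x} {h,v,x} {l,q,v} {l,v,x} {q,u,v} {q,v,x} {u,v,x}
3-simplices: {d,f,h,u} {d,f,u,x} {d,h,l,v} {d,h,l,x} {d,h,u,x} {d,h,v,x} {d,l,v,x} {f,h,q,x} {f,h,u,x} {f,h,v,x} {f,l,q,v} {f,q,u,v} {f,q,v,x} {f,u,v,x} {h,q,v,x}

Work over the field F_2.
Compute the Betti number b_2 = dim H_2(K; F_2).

n_0=8 n_1=26 n_2=36 n_3=15  [Z2]
∂1: piv[df,dh,dl,du,dv,dx,fq] rk=7  ker:fh,fl,fu,fv,fx,hl,hq,hu,hv,hx,lq,lv,lx,qu,qv,qx,uv,ux,vx
∂2: piv[dfh,dfl,dfu,dfx,dhl,dhu,dhv,dhx,dlv,dlx,dux,dvx,fhq,fhv,flq,fqu,fqv,fqx,fuv] rk=19  ker:fhu,fhx,flv,fux,fvx,hlv,hlx,hqu,hqv,hqx,hux,hvx,lqv,lvx,quv,qvx,uvx
∂3: piv[dfhu,dfux,dhlv,dhlx,dhux,dhvx,dlvx,fhqx,fhux,fhvx,flqv,fquv,fqvx,fuvx,hqvx] rk=15
b_2=(36−19)−15=2

b_2=2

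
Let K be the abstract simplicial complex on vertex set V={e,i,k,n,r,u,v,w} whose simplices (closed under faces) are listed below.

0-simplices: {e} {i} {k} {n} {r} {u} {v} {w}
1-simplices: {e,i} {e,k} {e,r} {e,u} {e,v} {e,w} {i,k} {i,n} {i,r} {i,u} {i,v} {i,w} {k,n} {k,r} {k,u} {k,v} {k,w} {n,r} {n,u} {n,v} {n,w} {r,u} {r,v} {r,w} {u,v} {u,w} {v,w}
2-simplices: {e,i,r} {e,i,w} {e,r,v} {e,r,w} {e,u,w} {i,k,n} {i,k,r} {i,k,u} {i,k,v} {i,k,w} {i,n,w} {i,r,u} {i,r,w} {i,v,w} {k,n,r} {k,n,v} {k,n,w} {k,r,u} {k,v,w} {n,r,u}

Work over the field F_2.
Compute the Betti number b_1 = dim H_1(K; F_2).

b_1=4

n_0=8 n_1=27 n_2=20  [Z2]
∂1: piv[ei,ek,er,eu,ev,ew,in] rk=7  ker:ik,ir,iu,iv,iw,kn,kr,ku,kv,kw,nr,nu,nv,nw,ru,rv,rw,uv,uw,vw
∂2: piv[eir,eiw,erv,erw,euw,ikn,ikr,iku,ikv,ikw,inw,iru,ivw,knr,knv,nru] rk=16  ker:irw,knw,kru,kvw
b_1=(27−7)−16=4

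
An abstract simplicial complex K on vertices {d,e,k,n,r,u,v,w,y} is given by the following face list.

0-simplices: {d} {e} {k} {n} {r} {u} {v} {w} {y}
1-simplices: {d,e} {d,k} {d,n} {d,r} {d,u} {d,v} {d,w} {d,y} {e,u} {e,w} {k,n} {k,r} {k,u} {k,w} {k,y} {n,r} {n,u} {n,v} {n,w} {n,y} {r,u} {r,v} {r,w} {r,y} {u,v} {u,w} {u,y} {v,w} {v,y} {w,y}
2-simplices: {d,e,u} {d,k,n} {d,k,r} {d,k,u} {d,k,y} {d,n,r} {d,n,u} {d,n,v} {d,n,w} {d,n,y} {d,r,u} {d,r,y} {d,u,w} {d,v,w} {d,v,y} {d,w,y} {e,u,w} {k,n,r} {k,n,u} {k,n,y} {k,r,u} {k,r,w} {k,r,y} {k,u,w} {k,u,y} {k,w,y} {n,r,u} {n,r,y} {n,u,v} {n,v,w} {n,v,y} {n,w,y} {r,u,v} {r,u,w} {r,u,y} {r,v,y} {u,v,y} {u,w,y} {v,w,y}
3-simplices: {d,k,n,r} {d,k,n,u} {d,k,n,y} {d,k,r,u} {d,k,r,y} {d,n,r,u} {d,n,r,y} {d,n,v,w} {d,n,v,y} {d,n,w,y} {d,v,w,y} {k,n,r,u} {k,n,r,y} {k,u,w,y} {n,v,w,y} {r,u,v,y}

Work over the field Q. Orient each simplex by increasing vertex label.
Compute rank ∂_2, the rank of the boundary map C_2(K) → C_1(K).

rank∂_2=22

n_0=9 n_1=30 n_2=39 n_3=16  [Q]
∂1: piv[de,dk,dn,dr,du,dv,dw,dy] rk=8  ker:eu,ew,kn,kr,ku,kw,ky,nr,nu,nv,nw,ny,ru,rv,rw,ry,uv,uw,uy,vw,vy,wy
∂2: piv[deu,dkn,dkr,dku,dky,dnr,dnu,dnv,dnw,dny,dru,dry,duw,dvw,dvy,dwy,euw,krw,kuw,kuy,nuv,ruv] rk=22  ker:knr,knu,kny,kru,kry,kwy,nru,nry,nvw,nvy,nwy,ruw,ruy,rvy,uvy,uwy,vwy
∂3: piv[dknr,dknu,dkny,dkru,dkry,dnru,dnry,dnvw,dnvy,dnwy,dvwy,kuwy,ruvy] rk=13  ker:knru,knry,nvwy
rk∂_2=22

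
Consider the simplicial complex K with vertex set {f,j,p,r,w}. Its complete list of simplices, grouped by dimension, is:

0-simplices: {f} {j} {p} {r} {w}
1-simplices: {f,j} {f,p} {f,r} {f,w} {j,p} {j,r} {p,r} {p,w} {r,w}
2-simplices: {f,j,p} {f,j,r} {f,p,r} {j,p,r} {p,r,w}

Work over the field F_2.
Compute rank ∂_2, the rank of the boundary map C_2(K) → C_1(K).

n_0=5 n_1=9 n_2=5  [Z2]
∂1: piv[fj,fp,fr,fw] rk=4  ker:jp,jr,pr,pw,rw
∂2: piv[fjp,fjr,fpr,prw] rk=4  ker:jpr
rk∂_2=4

rank∂_2=4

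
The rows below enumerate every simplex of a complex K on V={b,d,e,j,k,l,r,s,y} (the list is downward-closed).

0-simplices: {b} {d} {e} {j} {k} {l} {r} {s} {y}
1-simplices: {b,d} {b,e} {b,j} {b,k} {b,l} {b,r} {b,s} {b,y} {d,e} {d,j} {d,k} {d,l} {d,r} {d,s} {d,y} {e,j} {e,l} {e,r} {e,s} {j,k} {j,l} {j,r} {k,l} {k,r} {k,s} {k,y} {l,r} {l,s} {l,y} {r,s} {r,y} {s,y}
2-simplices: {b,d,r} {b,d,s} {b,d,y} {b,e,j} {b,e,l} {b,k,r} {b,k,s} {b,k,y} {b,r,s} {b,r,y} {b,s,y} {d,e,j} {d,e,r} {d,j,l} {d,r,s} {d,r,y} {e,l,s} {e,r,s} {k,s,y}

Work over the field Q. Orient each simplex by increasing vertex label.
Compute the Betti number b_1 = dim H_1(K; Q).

b_1=8

n_0=9 n_1=32 n_2=19  [Q]
∂1: piv[bd,be,bj,bk,bl,br,bs,by] rk=8  ker:de,dj,dk,dl,dr,ds,dy,ej,el,er,es,jk,jl,jr,kl,kr,ks,ky,lr,ls,ly,rs,ry,sy
∂2: piv[bdr,bds,bdy,bej,bel,bkr,bks,bky,brs,bry,bsy,dej,der,djl,els,ers] rk=16  ker:drs,dry,ksy
b_1=(32−8)−16=8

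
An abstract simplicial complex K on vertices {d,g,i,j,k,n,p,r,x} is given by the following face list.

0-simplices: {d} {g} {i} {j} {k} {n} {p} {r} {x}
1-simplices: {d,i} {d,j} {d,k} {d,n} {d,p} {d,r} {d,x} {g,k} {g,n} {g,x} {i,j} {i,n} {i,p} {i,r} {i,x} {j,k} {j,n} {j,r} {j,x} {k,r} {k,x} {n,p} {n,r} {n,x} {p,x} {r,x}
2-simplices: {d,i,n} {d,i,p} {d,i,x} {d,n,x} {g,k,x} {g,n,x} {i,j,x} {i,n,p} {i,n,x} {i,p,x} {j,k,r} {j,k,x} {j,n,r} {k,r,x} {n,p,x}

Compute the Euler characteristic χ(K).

χ(K)=-2

n_0=9 n_1=26 n_2=15
χ=+9−26+15=-2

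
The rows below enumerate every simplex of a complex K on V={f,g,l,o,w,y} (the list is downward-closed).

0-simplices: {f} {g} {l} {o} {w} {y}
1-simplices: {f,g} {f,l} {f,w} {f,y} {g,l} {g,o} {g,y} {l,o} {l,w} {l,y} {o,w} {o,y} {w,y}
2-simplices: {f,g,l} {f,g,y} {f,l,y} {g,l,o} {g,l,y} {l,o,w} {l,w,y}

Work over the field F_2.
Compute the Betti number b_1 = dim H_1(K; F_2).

b_1=2

n_0=6 n_1=13 n_2=7  [Z2]
∂1: piv[fg,fl,fw,fy,go] rk=5  ker:gl,gy,lo,lw,ly,ow,oy,wy
∂2: piv[fgl,fgy,fly,glo,low,lwy] rk=6  ker:gly
b_1=(13−5)−6=2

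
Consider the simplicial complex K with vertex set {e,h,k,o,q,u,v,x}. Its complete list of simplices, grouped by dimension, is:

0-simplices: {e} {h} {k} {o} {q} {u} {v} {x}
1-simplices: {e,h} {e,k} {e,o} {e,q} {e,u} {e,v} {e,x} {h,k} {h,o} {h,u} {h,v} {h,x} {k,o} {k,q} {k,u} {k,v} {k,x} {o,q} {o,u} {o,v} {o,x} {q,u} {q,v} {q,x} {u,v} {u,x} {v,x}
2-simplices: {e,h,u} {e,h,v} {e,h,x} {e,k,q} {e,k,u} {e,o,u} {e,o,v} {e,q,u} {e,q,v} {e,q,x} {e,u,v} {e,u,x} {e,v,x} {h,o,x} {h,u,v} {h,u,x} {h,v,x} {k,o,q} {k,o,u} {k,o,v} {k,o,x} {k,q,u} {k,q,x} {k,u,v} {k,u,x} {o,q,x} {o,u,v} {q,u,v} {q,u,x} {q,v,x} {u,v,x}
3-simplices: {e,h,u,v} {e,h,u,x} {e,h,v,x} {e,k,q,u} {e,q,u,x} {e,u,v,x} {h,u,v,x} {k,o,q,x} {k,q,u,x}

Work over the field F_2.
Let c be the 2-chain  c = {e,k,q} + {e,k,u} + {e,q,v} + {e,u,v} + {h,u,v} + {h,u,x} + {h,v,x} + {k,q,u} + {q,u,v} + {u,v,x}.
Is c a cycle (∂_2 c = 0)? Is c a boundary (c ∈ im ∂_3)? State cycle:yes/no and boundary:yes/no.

n_0=8 n_1=27 n_2=31 n_3=9  [Z2]
∂1: piv[eh,ek,eo,eq,eu,ev,ex] rk=7  ker:hk,ho,hu,hv,hx,ko,kq,ku,kv,kx,oq,ou,ov,ox,qu,qv,qx,uv,ux,vx
∂2: piv[ehu,ehv,ehx,ekq,eku,eou,eov,equ,eqv,eqx,euv,eux,evx,hox,koq,kou,kov,kox,kqx] rk=19  ker:huv,hux,hvx,kqu,kuv,kux,oqx,ouv,quv,qux,qvx,uvx
∂3: piv[ehuv,ehux,ehvx,ekqu,equx,euvx,koqx,kqux] rk=8  ker:huvx
∂2c = 0
c vs im∂3: residual ≠ 0 ⇒ not boundary

cycle:yes boundary:no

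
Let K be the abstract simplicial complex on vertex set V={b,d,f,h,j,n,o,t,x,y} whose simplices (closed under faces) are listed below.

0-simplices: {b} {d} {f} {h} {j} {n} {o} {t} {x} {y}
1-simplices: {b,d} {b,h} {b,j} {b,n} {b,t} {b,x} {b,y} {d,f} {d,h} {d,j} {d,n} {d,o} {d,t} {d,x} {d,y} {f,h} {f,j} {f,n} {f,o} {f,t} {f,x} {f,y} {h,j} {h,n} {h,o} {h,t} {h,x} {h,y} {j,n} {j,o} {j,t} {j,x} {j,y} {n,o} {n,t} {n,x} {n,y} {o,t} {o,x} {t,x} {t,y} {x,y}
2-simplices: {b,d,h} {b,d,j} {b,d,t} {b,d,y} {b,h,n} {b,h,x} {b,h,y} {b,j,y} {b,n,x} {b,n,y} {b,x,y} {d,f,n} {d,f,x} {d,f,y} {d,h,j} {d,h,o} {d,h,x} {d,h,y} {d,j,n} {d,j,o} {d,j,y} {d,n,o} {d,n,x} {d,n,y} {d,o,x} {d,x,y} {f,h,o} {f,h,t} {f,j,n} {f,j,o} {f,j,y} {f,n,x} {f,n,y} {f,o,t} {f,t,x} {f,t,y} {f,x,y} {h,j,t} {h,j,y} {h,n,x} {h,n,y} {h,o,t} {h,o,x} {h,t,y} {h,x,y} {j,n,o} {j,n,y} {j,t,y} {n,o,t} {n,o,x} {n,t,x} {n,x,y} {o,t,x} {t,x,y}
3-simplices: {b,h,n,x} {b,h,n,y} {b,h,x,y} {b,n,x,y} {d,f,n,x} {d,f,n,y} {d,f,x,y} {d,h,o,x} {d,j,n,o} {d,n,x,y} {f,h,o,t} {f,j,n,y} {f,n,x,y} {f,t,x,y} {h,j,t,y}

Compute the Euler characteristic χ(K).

χ(K)=7

n_0=10 n_1=42 n_2=54 n_3=15
χ=+10−42+54−15=7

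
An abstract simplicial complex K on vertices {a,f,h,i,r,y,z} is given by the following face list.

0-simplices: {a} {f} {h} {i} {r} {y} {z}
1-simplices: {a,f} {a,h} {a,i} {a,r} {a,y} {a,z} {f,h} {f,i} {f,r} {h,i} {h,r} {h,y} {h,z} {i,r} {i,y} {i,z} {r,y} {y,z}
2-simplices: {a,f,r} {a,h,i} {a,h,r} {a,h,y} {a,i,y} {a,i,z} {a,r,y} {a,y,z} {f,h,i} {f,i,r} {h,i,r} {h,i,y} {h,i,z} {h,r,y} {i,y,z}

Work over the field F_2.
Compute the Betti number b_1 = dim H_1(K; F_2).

n_0=7 n_1=18 n_2=15  [Z2]
∂1: piv[af,ah,ai,ar,ay,az] rk=6  ker:fh,fi,fr,hi,hr,hy,hz,ir,iy,iz,ry,yz
∂2: piv[afr,ahi,ahr,ahy,aiy,aiz,ary,ayz,fhi,fir,hir,hiz] rk=12  ker:hiy,hry,iyz
b_1=(18−6)−12=0

b_1=0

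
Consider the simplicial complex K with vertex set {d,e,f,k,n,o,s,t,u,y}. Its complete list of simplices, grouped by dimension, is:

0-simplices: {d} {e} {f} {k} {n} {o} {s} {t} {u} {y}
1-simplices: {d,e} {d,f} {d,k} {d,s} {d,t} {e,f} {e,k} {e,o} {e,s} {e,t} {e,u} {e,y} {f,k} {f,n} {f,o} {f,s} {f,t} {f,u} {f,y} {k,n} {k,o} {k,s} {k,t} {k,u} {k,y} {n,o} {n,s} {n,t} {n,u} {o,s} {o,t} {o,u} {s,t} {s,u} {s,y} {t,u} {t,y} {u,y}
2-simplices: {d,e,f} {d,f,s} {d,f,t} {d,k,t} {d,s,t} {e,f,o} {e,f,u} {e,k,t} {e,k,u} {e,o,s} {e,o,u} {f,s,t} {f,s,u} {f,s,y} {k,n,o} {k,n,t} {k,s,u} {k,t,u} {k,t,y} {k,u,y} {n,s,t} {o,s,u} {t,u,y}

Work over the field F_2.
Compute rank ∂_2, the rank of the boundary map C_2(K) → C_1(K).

n_0=10 n_1=38 n_2=23  [Z2]
∂1: piv[de,df,dk,ds,dt,eo,eu,ey,fn] rk=9  ker:ef,ek,es,et,fk,fo,fs,ft,fu,fy,kn,ko,ks,kt,ku,ky,no,ns,nt,nu,os,ot,ou,st,su,sy,tu,ty,uy
∂2: piv[def,dfs,dft,dkt,dst,efo,efu,ekt,eku,eos,eou,fsu,fsy,kno,knt,ksu,ktu,kty,kuy,nst,osu] rk=21  ker:fst,tuy
rk∂_2=21

rank∂_2=21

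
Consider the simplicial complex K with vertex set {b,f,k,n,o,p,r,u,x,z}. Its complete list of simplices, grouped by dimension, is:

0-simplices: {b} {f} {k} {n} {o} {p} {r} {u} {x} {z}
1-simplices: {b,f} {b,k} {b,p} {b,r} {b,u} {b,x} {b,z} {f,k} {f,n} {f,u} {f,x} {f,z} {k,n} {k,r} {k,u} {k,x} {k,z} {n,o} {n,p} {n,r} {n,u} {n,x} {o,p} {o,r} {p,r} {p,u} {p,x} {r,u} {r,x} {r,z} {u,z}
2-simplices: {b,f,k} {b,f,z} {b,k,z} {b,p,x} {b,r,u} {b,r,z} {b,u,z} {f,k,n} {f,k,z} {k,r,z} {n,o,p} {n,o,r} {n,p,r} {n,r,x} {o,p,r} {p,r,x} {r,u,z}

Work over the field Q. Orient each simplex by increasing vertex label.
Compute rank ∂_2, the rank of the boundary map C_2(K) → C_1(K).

n_0=10 n_1=31 n_2=17  [Q]
∂1: piv[bf,bk,bp,br,bu,bx,bz,fn,no] rk=9  ker:fk,fu,fx,fz,kn,kr,ku,kx,kz,np,nr,nu,nx,op,or,pr,pu,px,ru,rx,rz,uz
∂2: piv[bfk,bfz,bkz,bpx,bru,brz,buz,fkn,krz,nop,nor,npr,nrx,prx] rk=14  ker:fkz,opr,ruz
rk∂_2=14

rank∂_2=14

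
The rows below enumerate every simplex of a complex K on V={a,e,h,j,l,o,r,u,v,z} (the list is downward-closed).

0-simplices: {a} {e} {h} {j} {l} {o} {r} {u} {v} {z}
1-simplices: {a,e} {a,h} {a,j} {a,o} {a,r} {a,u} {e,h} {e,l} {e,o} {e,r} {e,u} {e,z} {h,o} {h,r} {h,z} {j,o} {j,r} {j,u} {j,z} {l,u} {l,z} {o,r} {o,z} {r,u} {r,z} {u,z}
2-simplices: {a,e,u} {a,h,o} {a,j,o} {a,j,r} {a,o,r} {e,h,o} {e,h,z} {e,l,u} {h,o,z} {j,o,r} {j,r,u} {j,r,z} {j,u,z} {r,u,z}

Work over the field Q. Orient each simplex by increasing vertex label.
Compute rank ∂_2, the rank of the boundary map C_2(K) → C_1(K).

rank∂_2=12

n_0=10 n_1=26 n_2=14  [Q]
∂1: piv[ae,ah,aj,ao,ar,au,el,ez] rk=8  ker:eh,eo,er,eu,ho,hr,hz,jo,jr,ju,jz,lu,lz,or,oz,ru,rz,uz
∂2: piv[aeu,aho,ajo,ajr,aor,eho,ehz,elu,hoz,jru,jrz,juz] rk=12  ker:jor,ruz
rk∂_2=12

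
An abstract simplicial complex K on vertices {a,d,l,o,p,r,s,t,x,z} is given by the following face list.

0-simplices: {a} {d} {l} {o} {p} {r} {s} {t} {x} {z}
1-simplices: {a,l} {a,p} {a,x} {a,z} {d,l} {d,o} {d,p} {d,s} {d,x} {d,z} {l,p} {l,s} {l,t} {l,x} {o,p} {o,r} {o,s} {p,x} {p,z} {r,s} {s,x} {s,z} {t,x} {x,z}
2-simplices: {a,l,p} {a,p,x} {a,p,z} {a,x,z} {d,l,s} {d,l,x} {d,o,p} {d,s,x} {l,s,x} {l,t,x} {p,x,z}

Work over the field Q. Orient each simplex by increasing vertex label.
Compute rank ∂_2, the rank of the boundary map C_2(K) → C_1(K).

rank∂_2=9

n_0=10 n_1=24 n_2=11  [Q]
∂1: piv[al,ap,ax,az,dl,do,ds,lt,or] rk=9  ker:dp,dx,dz,lp,ls,lx,op,os,px,pz,rs,sx,sz,tx,xz
∂2: piv[alp,apx,apz,axz,dls,dlx,dop,dsx,ltx] rk=9  ker:lsx,pxz
rk∂_2=9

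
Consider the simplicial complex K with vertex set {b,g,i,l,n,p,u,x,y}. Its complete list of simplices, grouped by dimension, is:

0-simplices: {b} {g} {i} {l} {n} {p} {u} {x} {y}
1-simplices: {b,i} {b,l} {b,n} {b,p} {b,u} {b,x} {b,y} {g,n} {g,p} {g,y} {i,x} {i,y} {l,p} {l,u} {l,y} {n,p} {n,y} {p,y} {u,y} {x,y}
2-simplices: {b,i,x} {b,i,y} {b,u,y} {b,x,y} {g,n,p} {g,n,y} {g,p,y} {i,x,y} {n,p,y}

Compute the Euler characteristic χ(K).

n_0=9 n_1=20 n_2=9
χ=+9−20+9=-2

χ(K)=-2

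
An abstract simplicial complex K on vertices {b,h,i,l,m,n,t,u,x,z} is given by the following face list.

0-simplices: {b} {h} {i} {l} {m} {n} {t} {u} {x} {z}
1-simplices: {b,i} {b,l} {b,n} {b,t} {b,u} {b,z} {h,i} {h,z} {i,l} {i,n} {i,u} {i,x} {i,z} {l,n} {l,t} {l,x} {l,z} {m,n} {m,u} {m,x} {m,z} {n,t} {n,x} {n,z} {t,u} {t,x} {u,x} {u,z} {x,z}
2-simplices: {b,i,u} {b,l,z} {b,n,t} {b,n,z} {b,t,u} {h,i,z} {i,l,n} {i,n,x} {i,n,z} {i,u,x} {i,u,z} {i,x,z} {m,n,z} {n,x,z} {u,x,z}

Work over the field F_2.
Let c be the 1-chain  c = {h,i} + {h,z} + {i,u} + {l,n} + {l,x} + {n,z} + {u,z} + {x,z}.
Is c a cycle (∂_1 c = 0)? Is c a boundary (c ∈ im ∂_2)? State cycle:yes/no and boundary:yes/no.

cycle:yes boundary:no

n_0=10 n_1=29 n_2=15  [Z2]
∂1: piv[bi,bl,bn,bt,bu,bz,hi,ix,mn] rk=9  ker:hz,il,in,iu,iz,ln,lt,lx,lz,mu,mx,mz,nt,nx,nz,tu,tx,ux,uz,xz
∂2: piv[biu,blz,bnt,bnz,btu,hiz,iln,inx,inz,iux,iuz,ixz,mnz] rk=13  ker:nxz,uxz
∂1c = 0
c vs im∂2: residual ≠ 0 ⇒ not boundary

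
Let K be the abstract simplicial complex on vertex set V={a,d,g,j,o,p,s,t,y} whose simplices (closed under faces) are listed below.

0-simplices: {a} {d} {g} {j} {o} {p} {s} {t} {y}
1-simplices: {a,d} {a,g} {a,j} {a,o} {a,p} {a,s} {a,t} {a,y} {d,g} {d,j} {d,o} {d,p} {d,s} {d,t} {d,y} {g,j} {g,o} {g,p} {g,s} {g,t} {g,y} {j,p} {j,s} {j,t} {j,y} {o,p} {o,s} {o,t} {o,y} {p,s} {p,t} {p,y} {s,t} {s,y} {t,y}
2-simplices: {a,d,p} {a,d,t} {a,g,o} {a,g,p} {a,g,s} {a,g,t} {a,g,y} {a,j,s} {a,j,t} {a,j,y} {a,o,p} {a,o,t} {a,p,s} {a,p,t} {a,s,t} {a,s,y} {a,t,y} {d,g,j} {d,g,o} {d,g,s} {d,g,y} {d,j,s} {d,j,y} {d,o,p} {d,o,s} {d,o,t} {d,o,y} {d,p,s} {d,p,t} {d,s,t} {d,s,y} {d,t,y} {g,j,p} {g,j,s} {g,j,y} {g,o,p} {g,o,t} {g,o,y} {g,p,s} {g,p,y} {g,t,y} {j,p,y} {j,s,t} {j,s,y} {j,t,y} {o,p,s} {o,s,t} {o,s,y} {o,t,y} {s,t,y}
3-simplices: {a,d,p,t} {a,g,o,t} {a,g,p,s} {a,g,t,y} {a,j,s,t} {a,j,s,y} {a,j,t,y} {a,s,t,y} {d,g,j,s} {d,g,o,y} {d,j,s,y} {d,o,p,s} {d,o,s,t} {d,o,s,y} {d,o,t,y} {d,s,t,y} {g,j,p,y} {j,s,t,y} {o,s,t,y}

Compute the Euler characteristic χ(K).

n_0=9 n_1=35 n_2=50 n_3=19
χ=+9−35+50−19=5

χ(K)=5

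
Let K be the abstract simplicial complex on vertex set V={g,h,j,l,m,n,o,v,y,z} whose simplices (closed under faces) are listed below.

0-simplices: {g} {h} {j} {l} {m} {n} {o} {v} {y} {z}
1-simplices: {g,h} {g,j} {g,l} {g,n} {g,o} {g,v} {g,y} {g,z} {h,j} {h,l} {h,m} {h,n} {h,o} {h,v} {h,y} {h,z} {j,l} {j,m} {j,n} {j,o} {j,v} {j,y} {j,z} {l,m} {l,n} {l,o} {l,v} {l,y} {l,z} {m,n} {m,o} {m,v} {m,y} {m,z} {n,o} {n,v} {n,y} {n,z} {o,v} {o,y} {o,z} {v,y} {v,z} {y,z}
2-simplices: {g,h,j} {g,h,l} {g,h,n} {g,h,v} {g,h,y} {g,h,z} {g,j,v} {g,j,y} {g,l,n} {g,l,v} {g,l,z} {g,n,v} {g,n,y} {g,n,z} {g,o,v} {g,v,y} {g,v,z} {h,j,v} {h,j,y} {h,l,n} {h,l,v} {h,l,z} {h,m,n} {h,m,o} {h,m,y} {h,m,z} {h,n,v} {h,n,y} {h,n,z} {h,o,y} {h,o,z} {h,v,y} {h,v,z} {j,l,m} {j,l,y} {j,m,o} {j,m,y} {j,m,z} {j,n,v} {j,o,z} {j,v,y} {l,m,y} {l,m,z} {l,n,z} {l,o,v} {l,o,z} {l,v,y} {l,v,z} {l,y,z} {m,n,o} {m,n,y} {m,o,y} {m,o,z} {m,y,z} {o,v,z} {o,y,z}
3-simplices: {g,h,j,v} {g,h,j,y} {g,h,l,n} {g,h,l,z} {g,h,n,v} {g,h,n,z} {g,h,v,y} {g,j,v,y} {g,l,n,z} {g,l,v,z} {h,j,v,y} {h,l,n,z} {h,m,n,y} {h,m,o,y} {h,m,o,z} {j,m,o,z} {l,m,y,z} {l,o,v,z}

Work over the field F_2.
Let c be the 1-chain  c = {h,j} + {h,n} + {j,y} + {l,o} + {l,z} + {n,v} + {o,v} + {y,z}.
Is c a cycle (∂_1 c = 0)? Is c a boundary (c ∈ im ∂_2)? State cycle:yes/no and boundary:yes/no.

cycle:yes boundary:yes

n_0=10 n_1=44 n_2=56 n_3=18  [Z2]
∂1: piv[gh,gj,gl,gn,go,gv,gy,gz,hm] rk=9  ker:hj,hl,hn,ho,hv,hy,hz,jl,jm,jn,jo,jv,jy,jz,lm,ln,lo,lv,ly,lz,mn,mo,mv,my,mz,no,nv,ny,nz,ov,oy,oz,vy,vz,yz
∂2: piv[ghj,ghl,ghn,ghv,ghy,ghz,gjv,gjy,gln,glv,glz,gnv,gny,gnz,gov,gvy,gvz,hmn,hmo,hmy,hmz,hoy,hoz,jlm,jly,jmo,jmy,jmz,jnv,lmz,lov,loz,lyz,mno] rk=34  ker:hjv,hjy,hln,hlv,hlz,hnv,hny,hnz,hvy,hvz,joz,jvy,lmy,lnz,lvy,lvz,mny,moy,moz,myz,ovz,oyz
∂3: piv[ghjv,ghjy,ghln,ghlz,ghnv,ghnz,ghvy,gjvy,glnz,glvz,hmny,hmoy,hmoz,jmoz,lmyz,lovz] rk=16  ker:hjvy,hlnz
∂1c = 0
c vs im∂2: reduces to 0 ⇒ boundary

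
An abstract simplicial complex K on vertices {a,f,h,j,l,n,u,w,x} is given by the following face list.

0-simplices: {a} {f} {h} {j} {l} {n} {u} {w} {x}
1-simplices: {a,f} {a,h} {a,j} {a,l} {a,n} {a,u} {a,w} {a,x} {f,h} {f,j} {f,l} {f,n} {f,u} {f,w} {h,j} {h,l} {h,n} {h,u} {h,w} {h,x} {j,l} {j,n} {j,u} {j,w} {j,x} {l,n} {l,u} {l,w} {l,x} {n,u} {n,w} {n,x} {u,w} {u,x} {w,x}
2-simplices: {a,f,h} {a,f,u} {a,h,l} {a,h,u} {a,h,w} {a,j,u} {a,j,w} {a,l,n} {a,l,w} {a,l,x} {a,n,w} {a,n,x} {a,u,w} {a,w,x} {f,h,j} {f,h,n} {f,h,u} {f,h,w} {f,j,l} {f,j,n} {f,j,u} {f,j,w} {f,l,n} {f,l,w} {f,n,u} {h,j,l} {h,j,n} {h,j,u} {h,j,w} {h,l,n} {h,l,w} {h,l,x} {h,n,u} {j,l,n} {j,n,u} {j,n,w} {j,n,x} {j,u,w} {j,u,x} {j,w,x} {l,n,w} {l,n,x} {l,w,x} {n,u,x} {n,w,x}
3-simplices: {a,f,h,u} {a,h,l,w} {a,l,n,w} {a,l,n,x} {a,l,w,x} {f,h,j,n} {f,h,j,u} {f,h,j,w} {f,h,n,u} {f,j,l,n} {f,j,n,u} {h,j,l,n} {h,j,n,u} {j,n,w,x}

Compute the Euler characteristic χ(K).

χ(K)=5

n_0=9 n_1=35 n_2=45 n_3=14
χ=+9−35+45−14=5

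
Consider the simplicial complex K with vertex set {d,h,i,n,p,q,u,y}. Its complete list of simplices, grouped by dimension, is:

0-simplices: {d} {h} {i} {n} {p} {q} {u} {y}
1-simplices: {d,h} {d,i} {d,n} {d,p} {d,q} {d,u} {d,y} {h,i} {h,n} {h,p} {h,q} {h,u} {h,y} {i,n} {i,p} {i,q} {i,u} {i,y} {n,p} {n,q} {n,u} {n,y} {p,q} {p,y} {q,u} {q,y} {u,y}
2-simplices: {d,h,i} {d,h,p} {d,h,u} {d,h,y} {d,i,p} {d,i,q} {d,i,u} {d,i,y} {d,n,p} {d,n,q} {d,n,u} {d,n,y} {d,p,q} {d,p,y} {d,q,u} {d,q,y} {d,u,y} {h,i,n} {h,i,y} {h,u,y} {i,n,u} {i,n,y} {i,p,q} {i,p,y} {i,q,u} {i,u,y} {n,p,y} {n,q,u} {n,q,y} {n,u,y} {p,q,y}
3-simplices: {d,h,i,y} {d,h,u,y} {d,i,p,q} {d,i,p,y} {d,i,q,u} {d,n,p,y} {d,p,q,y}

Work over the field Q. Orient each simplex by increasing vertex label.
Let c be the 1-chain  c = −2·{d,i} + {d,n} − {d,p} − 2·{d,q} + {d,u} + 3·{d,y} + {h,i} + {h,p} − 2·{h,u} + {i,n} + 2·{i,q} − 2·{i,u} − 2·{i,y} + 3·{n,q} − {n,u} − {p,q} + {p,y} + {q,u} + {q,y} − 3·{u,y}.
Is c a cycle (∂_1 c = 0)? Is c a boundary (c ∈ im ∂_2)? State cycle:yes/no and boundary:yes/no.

n_0=8 n_1=27 n_2=31 n_3=7  [Q]
∂1: piv[dh,di,dn,dp,dq,du,dy] rk=7  ker:hi,hn,hp,hq,hu,hy,in,ip,iq,iu,iy,np,nq,nu,ny,pq,py,qu,qy,uy
∂2: piv[dhi,dhp,dhu,dhy,dip,diq,diu,diy,dnp,dnq,dnu,dny,dpq,dpy,dqu,dqy,duy,hin,inu] rk=19  ker:hiy,huy,iny,ipq,ipy,iqu,iuy,npy,nqu,nqy,nuy,pqy
∂3: piv[dhiy,dhuy,dipq,dipy,diqu,dnpy,dpqy] rk=7
∂1c = 0
c vs im∂2: reduces to 0 ⇒ boundary

cycle:yes boundary:yes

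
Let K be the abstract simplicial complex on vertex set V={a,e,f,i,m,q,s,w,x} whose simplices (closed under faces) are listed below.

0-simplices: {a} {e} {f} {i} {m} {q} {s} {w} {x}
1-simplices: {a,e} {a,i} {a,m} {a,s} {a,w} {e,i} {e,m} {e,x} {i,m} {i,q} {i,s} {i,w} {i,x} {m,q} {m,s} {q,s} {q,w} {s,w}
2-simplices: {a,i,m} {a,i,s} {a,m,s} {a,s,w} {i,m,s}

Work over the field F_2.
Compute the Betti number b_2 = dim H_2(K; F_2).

n_0=9 n_1=18 n_2=5  [Z2]
∂1: piv[ae,ai,am,as,aw,ex,iq] rk=7  ker:ei,em,im,is,iw,ix,mq,ms,qs,qw,sw
∂2: piv[aim,ais,ams,asw] rk=4  ker:ims
b_2=(5−4)−0=1

b_2=1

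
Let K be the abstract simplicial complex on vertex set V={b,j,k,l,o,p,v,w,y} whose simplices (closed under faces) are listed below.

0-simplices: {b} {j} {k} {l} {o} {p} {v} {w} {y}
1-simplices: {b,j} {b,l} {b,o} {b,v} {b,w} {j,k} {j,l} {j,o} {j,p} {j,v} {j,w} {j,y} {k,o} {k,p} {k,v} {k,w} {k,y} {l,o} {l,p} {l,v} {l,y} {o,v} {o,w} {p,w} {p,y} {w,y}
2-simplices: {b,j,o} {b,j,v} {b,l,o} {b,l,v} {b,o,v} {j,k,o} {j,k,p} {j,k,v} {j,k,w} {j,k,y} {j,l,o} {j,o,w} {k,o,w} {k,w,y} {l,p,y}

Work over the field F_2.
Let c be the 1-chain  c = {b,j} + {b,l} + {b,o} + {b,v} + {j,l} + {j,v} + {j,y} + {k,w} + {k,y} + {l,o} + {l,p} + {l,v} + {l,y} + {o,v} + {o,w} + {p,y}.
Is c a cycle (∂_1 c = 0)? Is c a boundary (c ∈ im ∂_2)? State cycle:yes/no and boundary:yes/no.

cycle:yes boundary:yes

n_0=9 n_1=26 n_2=15  [Z2]
∂1: piv[bj,bl,bo,bv,bw,jk,jp,jy] rk=8  ker:jl,jo,jv,jw,ko,kp,kv,kw,ky,lo,lp,lv,ly,ov,ow,pw,py,wy
∂2: piv[bjo,bjv,blo,blv,bov,jko,jkp,jkv,jkw,jky,jlo,jow,kwy,lpy] rk=14  ker:kow
∂1c = 0
c vs im∂2: reduces to 0 ⇒ boundary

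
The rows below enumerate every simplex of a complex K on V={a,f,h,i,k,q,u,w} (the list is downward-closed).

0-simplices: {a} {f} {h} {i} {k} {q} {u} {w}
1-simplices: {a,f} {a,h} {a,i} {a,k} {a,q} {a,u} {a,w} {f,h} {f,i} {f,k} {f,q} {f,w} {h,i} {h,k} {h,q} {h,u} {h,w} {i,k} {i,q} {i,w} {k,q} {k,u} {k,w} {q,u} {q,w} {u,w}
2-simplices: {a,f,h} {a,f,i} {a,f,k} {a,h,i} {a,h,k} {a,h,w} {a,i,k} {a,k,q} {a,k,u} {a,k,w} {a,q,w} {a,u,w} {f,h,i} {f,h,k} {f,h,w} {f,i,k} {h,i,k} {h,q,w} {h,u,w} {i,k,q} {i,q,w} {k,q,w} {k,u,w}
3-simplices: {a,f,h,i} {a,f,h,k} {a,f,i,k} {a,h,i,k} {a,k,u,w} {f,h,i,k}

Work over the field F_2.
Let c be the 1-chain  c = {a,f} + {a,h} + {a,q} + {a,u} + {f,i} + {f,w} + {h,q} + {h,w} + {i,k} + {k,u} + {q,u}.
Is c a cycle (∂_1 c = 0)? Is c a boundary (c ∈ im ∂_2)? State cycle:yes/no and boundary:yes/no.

n_0=8 n_1=26 n_2=23 n_3=6  [Z2]
∂1: piv[af,ah,ai,ak,aq,au,aw] rk=7  ker:fh,fi,fk,fq,fw,hi,hk,hq,hu,hw,ik,iq,iw,kq,ku,kw,qu,qw,uw
∂2: piv[afh,afi,afk,ahi,ahk,ahw,aik,akq,aku,akw,aqw,auw,fhw,hqw,huw,ikq,iqw] rk=17  ker:fhi,fhk,fik,hik,kqw,kuw
∂3: piv[afhi,afhk,afik,ahik,akuw] rk=5  ker:fhik
∂1c = {f} + {h} + {q} + {u}

cycle:no boundary:no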